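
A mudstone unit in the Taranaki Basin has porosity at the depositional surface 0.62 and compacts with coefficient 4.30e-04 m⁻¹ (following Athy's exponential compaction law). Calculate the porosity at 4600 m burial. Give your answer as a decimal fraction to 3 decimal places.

0.086

Working in km (1 km = 1000 m; β in km⁻¹ = β in m⁻¹ × 1000):
φ = φ₀·exp(−β·z) = 0.62 × exp(−0.43 × 4.6) = 0.62 × exp(−1.978)
  = 0.62 × 0.1383 = 0.0858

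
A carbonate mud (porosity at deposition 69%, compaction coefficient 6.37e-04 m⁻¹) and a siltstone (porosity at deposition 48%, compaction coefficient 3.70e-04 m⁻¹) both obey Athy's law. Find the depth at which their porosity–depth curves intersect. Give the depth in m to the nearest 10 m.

Working in km (1 km = 1000 m; β in km⁻¹ = β in m⁻¹ × 1000):
Set n₀ₐ e^(−βₐZ) = n₀ᵦ e^(−βᵦZ) ⇒ ln(n₀ₐ/n₀ᵦ) = (βₐ − βᵦ)·Z
Z = ln(0.69/0.48) / (0.637 − 0.37) = 0.3629 / 0.267 = 1.359 km

1360 m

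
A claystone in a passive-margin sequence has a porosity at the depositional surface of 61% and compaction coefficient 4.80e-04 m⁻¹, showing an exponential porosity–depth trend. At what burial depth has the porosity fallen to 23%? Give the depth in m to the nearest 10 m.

Working in km (1 km = 1000 m; c in km⁻¹ = c in m⁻¹ × 1000):
Invert Athy's law: z = ln(phi₀/phi) / c
z = ln(0.61/0.23) / 0.48 = ln(2.652) / 0.48 = 0.9754 / 0.48 = 2.032 km

2030 m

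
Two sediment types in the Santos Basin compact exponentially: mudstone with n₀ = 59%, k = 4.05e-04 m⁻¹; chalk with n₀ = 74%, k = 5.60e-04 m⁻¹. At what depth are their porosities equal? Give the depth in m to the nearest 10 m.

1460 m

Working in km (1 km = 1000 m; k in km⁻¹ = k in m⁻¹ × 1000):
Set n₀ₐ e^(−kₐz) = n₀ᵦ e^(−kᵦz) ⇒ ln(n₀ₐ/n₀ᵦ) = (kₐ − kᵦ)·z
z = ln(0.59/0.74) / (0.405 − 0.56) = -0.2265 / -0.155 = 1.461 km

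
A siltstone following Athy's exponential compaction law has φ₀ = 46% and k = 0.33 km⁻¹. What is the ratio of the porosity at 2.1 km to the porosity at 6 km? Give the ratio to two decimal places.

3.62

φ(d₁)/φ(d₂) = e^(−k·d₁)/e^(−k·d₂) = e^{k(d₂−d₁)}
= exp(0.33 × 3.9) = exp(1.287) = 3.6219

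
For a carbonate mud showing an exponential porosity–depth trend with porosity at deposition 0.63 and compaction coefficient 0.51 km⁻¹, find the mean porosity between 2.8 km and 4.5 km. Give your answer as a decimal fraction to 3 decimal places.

0.101

⟨phi⟩ = (1/(z₂−z₁)) ∫ phi₀ e^(−kz) dz = phi₀·(e^(−k·z₁) − e^(−k·z₂)) / (k·(z₂−z₁))
e^(−0.51×2.8) = 0.2398; e^(−0.51×4.5) = 0.1008
⟨phi⟩ = 0.63 × (0.2398 − 0.1008) / (0.51 × 1.7) = 0.63 × 0.1604 = 0.1010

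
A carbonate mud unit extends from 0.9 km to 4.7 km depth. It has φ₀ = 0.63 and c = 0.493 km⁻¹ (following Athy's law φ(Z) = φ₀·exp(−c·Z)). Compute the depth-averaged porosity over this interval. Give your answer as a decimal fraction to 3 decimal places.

0.183

⟨φ⟩ = (1/(Z₂−Z₁)) ∫ φ₀ e^(−cZ) dZ = φ₀·(e^(−c·Z₁) − e^(−c·Z₂)) / (c·(Z₂−Z₁))
e^(−0.493×0.9) = 0.6417; e^(−0.493×4.7) = 0.0986
⟨φ⟩ = 0.63 × (0.6417 − 0.0986) / (0.493 × 3.8) = 0.63 × 0.2899 = 0.1826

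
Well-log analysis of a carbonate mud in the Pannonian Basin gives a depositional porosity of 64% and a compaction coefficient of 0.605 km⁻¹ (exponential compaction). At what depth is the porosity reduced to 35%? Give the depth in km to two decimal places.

Invert Athy's law: z = ln(n₀/n) / k
z = ln(0.64/0.35) / 0.605 = ln(1.829) / 0.605 = 0.6035 / 0.605 = 0.998 km

1.00 km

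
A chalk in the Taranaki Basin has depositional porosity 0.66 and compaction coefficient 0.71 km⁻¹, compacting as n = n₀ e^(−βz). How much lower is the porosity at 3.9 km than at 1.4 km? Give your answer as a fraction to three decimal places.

n(1.4) = 0.66·e^(−0.71×1.4) = 0.2443
n(3.9) = 0.66·e^(−0.71×3.9) = 0.0414
Δn = 0.2443 − 0.0414 = 0.2029

0.203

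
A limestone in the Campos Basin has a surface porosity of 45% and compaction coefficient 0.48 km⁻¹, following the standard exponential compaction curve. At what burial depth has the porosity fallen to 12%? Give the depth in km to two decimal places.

2.75 km

Invert Athy's law: d = ln(n₀/n) / c
d = ln(0.45/0.12) / 0.48 = ln(3.75) / 0.48 = 1.3218 / 0.48 = 2.754 km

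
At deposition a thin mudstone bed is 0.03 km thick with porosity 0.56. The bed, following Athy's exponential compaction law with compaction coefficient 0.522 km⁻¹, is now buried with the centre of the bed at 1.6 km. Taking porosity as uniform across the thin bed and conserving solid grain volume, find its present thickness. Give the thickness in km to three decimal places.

Porosity at 1.6 km: phi = 0.56·exp(−0.522×1.6) = 0.2429
Solid-volume conservation: h(1−phi) = h₀(1−phi₀) ⇒ h = h₀·(1−phi₀)/(1−phi)
h = 0.03 × (1 − 0.56)/(1 − 0.2429) = 0.03 × 0.5812 = 0.0174 km

0.017 km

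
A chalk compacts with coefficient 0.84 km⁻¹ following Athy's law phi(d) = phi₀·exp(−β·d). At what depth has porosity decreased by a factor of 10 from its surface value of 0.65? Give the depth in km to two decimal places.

2.74 km

phi/phi₀ = 1/10 ⇒ exp(−β·d) = 1/10 ⇒ d = ln(10) / β
d = 2.3026 / 0.84 = 2.741 km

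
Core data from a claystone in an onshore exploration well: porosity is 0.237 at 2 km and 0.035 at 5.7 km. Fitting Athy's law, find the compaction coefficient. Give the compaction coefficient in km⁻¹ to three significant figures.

Athy: n(z) = n₀ e^(−cz) ⇒ n₁/n₂ = e^{c(z₂−z₁)} ⇒ c = ln(n₁/n₂)/(z₂−z₁)
c = ln(0.237/0.035) / (5.7 − 2) = ln(6.771) / 3.7 = 1.9127 / 3.7 = 0.5169 km⁻¹

0.517 km⁻¹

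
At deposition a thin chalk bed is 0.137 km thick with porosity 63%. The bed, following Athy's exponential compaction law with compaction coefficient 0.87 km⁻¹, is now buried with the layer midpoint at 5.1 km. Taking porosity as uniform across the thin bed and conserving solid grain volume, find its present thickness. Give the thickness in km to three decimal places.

Porosity at 5.1 km: n = 0.63·exp(−0.87×5.1) = 0.0075
Solid-volume conservation: h(1−n) = h₀(1−n₀) ⇒ h = h₀·(1−n₀)/(1−n)
h = 0.137 × (1 − 0.63)/(1 − 0.0075) = 0.137 × 0.3728 = 0.0511 km

0.051 km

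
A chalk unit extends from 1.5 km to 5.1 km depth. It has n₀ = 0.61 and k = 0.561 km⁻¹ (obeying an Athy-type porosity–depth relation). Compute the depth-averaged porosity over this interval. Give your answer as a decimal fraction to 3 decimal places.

⟨n⟩ = (1/(Z₂−Z₁)) ∫ n₀ e^(−kZ) dZ = n₀·(e^(−k·Z₁) − e^(−k·Z₂)) / (k·(Z₂−Z₁))
e^(−0.561×1.5) = 0.4311; e^(−0.561×5.1) = 0.0572
⟨n⟩ = 0.61 × (0.4311 − 0.0572) / (0.561 × 3.6) = 0.61 × 0.1851 = 0.1129

0.113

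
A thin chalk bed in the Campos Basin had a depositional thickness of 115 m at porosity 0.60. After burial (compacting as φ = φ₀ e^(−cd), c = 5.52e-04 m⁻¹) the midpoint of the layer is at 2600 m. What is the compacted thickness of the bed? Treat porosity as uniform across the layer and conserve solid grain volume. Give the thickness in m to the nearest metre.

54 m

Working in km (1 km = 1000 m; c in km⁻¹ = c in m⁻¹ × 1000):
Porosity at 2.6 km: φ = 0.6·exp(−0.552×2.6) = 0.1428
Solid-volume conservation: h(1−φ) = h₀(1−φ₀) ⇒ h = h₀·(1−φ₀)/(1−φ)
h = 0.115 × (1 − 0.6)/(1 − 0.1428) = 0.115 × 0.4667 = 0.0537 km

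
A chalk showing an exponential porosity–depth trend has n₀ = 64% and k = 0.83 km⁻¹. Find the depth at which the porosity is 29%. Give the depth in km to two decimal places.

Invert Athy's law: z = ln(n₀/n) / k
z = ln(0.64/0.29) / 0.83 = ln(2.207) / 0.83 = 0.7916 / 0.83 = 0.954 km

0.95 km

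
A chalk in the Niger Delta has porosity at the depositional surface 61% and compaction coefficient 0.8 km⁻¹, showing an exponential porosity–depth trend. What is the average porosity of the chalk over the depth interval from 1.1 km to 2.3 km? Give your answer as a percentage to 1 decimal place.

⟨φ⟩ = (1/(d₂−d₁)) ∫ φ₀ e^(−kd) dd = φ₀·(e^(−k·d₁) − e^(−k·d₂)) / (k·(d₂−d₁))
e^(−0.8×1.1) = 0.4148; e^(−0.8×2.3) = 0.1588
⟨φ⟩ = 0.61 × (0.4148 − 0.1588) / (0.8 × 1.2) = 0.61 × 0.2666 = 0.1626

16.3%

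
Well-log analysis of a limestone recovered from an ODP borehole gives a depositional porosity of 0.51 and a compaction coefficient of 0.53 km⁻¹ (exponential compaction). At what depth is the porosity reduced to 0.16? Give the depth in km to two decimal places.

Invert Athy's law: z = ln(φ₀/φ) / β
z = ln(0.51/0.16) / 0.53 = ln(3.188) / 0.53 = 1.1592 / 0.53 = 2.187 km

2.19 km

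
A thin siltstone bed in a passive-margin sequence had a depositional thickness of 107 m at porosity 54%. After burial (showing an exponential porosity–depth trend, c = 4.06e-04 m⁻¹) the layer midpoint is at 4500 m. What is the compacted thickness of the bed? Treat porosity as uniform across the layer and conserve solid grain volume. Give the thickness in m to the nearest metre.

Working in km (1 km = 1000 m; c in km⁻¹ = c in m⁻¹ × 1000):
Porosity at 4.5 km: phi = 0.54·exp(−0.406×4.5) = 0.0869
Solid-volume conservation: h(1−phi) = h₀(1−phi₀) ⇒ h = h₀·(1−phi₀)/(1−phi)
h = 0.107 × (1 − 0.54)/(1 − 0.0869) = 0.107 × 0.5038 = 0.0539 km

54 m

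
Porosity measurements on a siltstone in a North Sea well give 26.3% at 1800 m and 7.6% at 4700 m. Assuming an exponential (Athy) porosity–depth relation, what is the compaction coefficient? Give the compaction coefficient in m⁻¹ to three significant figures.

Working in km (1 km = 1000 m; β in km⁻¹ = β in m⁻¹ × 1000):
Athy: n(Z) = n₀ e^(−βZ) ⇒ n₁/n₂ = e^{β(Z₂−Z₁)} ⇒ β = ln(n₁/n₂)/(Z₂−Z₁)
β = ln(0.263/0.076) / (4.7 − 1.8) = ln(3.461) / 2.9 = 1.2414 / 2.9 = 0.4281 km⁻¹

0.000428 m⁻¹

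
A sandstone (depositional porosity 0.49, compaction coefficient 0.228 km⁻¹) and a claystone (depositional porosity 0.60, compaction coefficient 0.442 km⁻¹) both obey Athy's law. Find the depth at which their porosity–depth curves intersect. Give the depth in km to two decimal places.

0.95 km

Set φ₀ₐ e^(−cₐz) = φ₀ᵦ e^(−cᵦz) ⇒ ln(φ₀ₐ/φ₀ᵦ) = (cₐ − cᵦ)·z
z = ln(0.49/0.6) / (0.228 − 0.442) = -0.2025 / -0.214 = 0.946 km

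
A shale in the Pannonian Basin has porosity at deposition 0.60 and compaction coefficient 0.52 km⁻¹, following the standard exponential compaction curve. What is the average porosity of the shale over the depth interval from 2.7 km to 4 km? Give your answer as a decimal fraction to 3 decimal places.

0.107

⟨n⟩ = (1/(Z₂−Z₁)) ∫ n₀ e^(−βZ) dZ = n₀·(e^(−β·Z₁) − e^(−β·Z₂)) / (β·(Z₂−Z₁))
e^(−0.52×2.7) = 0.2456; e^(−0.52×4) = 0.1249
⟨n⟩ = 0.6 × (0.2456 − 0.1249) / (0.52 × 1.3) = 0.6 × 0.1785 = 0.1071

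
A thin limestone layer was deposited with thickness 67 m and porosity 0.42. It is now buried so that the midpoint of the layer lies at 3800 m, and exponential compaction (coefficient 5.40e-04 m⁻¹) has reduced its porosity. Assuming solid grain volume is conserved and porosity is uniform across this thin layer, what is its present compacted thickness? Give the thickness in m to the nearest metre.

41 m

Working in km (1 km = 1000 m; k in km⁻¹ = k in m⁻¹ × 1000):
Porosity at 3.8 km: n = 0.42·exp(−0.54×3.8) = 0.0540
Solid-volume conservation: h(1−n) = h₀(1−n₀) ⇒ h = h₀·(1−n₀)/(1−n)
h = 0.067 × (1 − 0.42)/(1 − 0.0540) = 0.067 × 0.6131 = 0.0411 km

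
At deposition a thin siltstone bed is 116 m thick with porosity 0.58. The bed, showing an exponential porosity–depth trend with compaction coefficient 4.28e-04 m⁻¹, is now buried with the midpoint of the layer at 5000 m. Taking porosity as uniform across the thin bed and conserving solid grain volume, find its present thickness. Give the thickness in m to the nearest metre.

Working in km (1 km = 1000 m; c in km⁻¹ = c in m⁻¹ × 1000):
Porosity at 5 km: n = 0.58·exp(−0.428×5) = 0.0682
Solid-volume conservation: h(1−n) = h₀(1−n₀) ⇒ h = h₀·(1−n₀)/(1−n)
h = 0.116 × (1 − 0.58)/(1 − 0.0682) = 0.116 × 0.4508 = 0.0523 km

52 m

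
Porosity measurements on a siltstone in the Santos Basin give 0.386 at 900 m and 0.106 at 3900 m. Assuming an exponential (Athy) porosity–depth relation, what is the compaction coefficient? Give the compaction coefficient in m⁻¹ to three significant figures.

Working in km (1 km = 1000 m; β in km⁻¹ = β in m⁻¹ × 1000):
Athy: phi(d) = phi₀ e^(−βd) ⇒ phi₁/phi₂ = e^{β(d₂−d₁)} ⇒ β = ln(phi₁/phi₂)/(d₂−d₁)
β = ln(0.386/0.106) / (3.9 − 0.9) = ln(3.642) / 3 = 1.2924 / 3 = 0.4308 km⁻¹

0.000431 m⁻¹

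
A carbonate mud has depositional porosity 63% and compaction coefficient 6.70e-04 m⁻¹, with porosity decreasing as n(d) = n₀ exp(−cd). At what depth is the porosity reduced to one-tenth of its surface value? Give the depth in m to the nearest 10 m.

3440 m

Working in km (1 km = 1000 m; c in km⁻¹ = c in m⁻¹ × 1000):
n/n₀ = 1/10 ⇒ exp(−c·d) = 1/10 ⇒ d = ln(10) / c
d = 2.3026 / 0.67 = 3.437 km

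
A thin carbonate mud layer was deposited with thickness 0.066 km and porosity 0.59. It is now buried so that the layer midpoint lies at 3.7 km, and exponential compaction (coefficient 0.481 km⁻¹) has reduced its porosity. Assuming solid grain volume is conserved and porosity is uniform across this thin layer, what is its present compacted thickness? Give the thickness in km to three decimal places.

0.030 km

Porosity at 3.7 km: phi = 0.59·exp(−0.481×3.7) = 0.0995
Solid-volume conservation: h(1−phi) = h₀(1−phi₀) ⇒ h = h₀·(1−phi₀)/(1−phi)
h = 0.066 × (1 − 0.59)/(1 − 0.0995) = 0.066 × 0.4553 = 0.0301 km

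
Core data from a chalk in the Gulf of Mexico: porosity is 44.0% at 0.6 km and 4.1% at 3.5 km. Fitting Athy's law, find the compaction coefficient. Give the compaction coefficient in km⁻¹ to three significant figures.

Athy: phi(d) = phi₀ e^(−kd) ⇒ phi₁/phi₂ = e^{k(d₂−d₁)} ⇒ k = ln(phi₁/phi₂)/(d₂−d₁)
k = ln(0.44/0.041) / (3.5 − 0.6) = ln(10.73) / 2.9 = 2.3732 / 2.9 = 0.8183 km⁻¹

0.818 km⁻¹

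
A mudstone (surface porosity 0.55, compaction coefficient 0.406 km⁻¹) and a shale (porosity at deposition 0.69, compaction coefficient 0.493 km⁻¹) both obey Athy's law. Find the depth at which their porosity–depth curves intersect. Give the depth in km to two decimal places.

Set φ₀ₐ e^(−cₐz) = φ₀ᵦ e^(−cᵦz) ⇒ ln(φ₀ₐ/φ₀ᵦ) = (cₐ − cᵦ)·z
z = ln(0.55/0.69) / (0.406 − 0.493) = -0.2268 / -0.087 = 2.607 km

2.61 km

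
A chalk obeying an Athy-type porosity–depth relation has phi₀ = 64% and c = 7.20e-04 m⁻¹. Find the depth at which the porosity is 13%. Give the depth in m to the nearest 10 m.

2210 m

Working in km (1 km = 1000 m; c in km⁻¹ = c in m⁻¹ × 1000):
Invert Athy's law: d = ln(phi₀/phi) / c
d = ln(0.64/0.13) / 0.72 = ln(4.923) / 0.72 = 1.5939 / 0.72 = 2.214 km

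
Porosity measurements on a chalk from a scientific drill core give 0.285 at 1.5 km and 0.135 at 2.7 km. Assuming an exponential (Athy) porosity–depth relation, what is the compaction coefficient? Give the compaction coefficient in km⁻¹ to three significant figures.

Athy: n(Z) = n₀ e^(−cZ) ⇒ n₁/n₂ = e^{c(Z₂−Z₁)} ⇒ c = ln(n₁/n₂)/(Z₂−Z₁)
c = ln(0.285/0.135) / (2.7 − 1.5) = ln(2.111) / 1.2 = 0.7472 / 1.2 = 0.6227 km⁻¹

0.623 km⁻¹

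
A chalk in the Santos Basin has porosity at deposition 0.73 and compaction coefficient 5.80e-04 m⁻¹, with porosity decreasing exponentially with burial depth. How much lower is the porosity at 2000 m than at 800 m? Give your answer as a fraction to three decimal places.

0.230

Working in km (1 km = 1000 m; k in km⁻¹ = k in m⁻¹ × 1000):
n(0.8) = 0.73·e^(−0.58×0.8) = 0.4590
n(2) = 0.73·e^(−0.58×2) = 0.2288
Δn = 0.4590 − 0.2288 = 0.2302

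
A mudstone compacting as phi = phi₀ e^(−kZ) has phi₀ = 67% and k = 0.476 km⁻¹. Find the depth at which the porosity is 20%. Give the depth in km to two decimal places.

2.54 km

Invert Athy's law: Z = ln(phi₀/phi) / k
Z = ln(0.67/0.2) / 0.476 = ln(3.35) / 0.476 = 1.2090 / 0.476 = 2.540 km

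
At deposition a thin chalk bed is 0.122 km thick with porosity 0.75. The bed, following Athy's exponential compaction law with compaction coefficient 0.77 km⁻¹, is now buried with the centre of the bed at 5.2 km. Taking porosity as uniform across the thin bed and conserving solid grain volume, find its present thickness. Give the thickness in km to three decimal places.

Porosity at 5.2 km: φ = 0.75·exp(−0.77×5.2) = 0.0137
Solid-volume conservation: h(1−φ) = h₀(1−φ₀) ⇒ h = h₀·(1−φ₀)/(1−φ)
h = 0.122 × (1 − 0.75)/(1 − 0.0137) = 0.122 × 0.2535 = 0.0309 km

0.031 km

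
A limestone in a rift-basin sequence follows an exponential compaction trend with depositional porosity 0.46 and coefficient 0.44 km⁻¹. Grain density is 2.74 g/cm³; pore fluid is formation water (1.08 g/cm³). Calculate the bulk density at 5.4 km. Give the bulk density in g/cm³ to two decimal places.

Porosity at depth: φ = 0.46·exp(−0.44×5.4) = 0.46×0.0929 = 0.0427
Bulk density: ρ_b = (1−φ)ρ_g + φ·ρ_f = 0.9573×2.74 + 0.0427×1.08
       = 2.623 + 0.046 = 2.669 g/cm³

2.67 g/cm³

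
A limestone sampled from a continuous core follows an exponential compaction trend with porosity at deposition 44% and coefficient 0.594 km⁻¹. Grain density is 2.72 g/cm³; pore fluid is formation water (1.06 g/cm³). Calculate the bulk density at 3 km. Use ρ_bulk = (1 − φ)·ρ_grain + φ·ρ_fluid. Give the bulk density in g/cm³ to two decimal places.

2.60 g/cm³

Porosity at depth: phi = 0.44·exp(−0.594×3) = 0.44×0.1683 = 0.0741
Bulk density: ρ_b = (1−phi)ρ_g + phi·ρ_f = 0.9259×2.72 + 0.0741×1.06
       = 2.519 + 0.078 = 2.597 g/cm³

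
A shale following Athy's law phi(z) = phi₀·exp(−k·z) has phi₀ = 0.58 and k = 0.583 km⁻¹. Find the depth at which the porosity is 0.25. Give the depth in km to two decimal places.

Invert Athy's law: z = ln(phi₀/phi) / k
z = ln(0.58/0.25) / 0.583 = ln(2.32) / 0.583 = 0.8416 / 0.583 = 1.444 km

1.44 km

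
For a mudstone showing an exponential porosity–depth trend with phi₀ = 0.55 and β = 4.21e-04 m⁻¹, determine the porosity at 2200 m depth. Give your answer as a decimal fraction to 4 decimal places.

0.2178

Working in km (1 km = 1000 m; β in km⁻¹ = β in m⁻¹ × 1000):
phi = phi₀·exp(−β·d) = 0.55 × exp(−0.421 × 2.2) = 0.55 × exp(−0.9262)
  = 0.55 × 0.3961 = 0.2178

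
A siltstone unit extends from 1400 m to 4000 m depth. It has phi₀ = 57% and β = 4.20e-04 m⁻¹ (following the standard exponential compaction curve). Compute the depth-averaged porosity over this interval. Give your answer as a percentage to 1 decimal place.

Working in km (1 km = 1000 m; β in km⁻¹ = β in m⁻¹ × 1000):
⟨phi⟩ = (1/(Z₂−Z₁)) ∫ phi₀ e^(−βZ) dZ = phi₀·(e^(−β·Z₁) − e^(−β·Z₂)) / (β·(Z₂−Z₁))
e^(−0.42×1.4) = 0.5554; e^(−0.42×4) = 0.1864
⟨phi⟩ = 0.57 × (0.5554 − 0.1864) / (0.42 × 2.6) = 0.57 × 0.3380 = 0.1926

19.3%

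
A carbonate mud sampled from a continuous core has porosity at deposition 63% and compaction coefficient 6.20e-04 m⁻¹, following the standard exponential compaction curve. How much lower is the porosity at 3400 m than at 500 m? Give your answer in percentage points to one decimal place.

38.6 percentage points

Working in km (1 km = 1000 m; k in km⁻¹ = k in m⁻¹ × 1000):
phi(0.5) = 0.63·e^(−0.62×0.5) = 0.4621
phi(3.4) = 0.63·e^(−0.62×3.4) = 0.0765
Δphi = 0.4621 − 0.0765 = 0.3855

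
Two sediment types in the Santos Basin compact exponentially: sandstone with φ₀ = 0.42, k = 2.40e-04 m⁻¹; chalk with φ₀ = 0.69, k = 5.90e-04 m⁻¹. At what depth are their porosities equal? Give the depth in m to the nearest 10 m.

Working in km (1 km = 1000 m; k in km⁻¹ = k in m⁻¹ × 1000):
Set φ₀ₐ e^(−kₐZ) = φ₀ᵦ e^(−kᵦZ) ⇒ ln(φ₀ₐ/φ₀ᵦ) = (kₐ − kᵦ)·Z
Z = ln(0.42/0.69) / (0.24 − 0.59) = -0.4964 / -0.35 = 1.418 km

1420 m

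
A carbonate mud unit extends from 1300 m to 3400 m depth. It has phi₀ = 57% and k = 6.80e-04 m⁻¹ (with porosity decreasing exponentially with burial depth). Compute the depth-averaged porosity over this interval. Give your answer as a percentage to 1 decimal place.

Working in km (1 km = 1000 m; k in km⁻¹ = k in m⁻¹ × 1000):
⟨phi⟩ = (1/(z₂−z₁)) ∫ phi₀ e^(−kz) dz = phi₀·(e^(−k·z₁) − e^(−k·z₂)) / (k·(z₂−z₁))
e^(−0.68×1.3) = 0.4131; e^(−0.68×3.4) = 0.0991
⟨phi⟩ = 0.57 × (0.4131 − 0.0991) / (0.68 × 2.1) = 0.57 × 0.2199 = 0.1254

12.5%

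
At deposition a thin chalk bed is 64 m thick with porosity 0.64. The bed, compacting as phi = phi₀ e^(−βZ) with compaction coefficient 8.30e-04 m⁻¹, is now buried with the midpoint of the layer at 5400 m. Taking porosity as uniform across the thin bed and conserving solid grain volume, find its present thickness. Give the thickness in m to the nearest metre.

Working in km (1 km = 1000 m; β in km⁻¹ = β in m⁻¹ × 1000):
Porosity at 5.4 km: phi = 0.64·exp(−0.83×5.4) = 0.0072
Solid-volume conservation: h(1−phi) = h₀(1−phi₀) ⇒ h = h₀·(1−phi₀)/(1−phi)
h = 0.064 × (1 − 0.64)/(1 − 0.0072) = 0.064 × 0.3626 = 0.0232 km

23 m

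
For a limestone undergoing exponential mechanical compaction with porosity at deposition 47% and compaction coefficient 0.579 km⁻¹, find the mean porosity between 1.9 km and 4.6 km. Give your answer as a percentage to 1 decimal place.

7.9%

⟨phi⟩ = (1/(z₂−z₁)) ∫ phi₀ e^(−cz) dz = phi₀·(e^(−c·z₁) − e^(−c·z₂)) / (c·(z₂−z₁))
e^(−0.579×1.9) = 0.3328; e^(−0.579×4.6) = 0.0697
⟨phi⟩ = 0.47 × (0.3328 − 0.0697) / (0.579 × 2.7) = 0.47 × 0.1683 = 0.0791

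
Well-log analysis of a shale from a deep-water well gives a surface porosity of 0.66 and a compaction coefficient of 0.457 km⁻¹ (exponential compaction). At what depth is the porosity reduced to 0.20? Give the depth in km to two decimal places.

Invert Athy's law: z = ln(phi₀/phi) / k
z = ln(0.66/0.2) / 0.457 = ln(3.3) / 0.457 = 1.1939 / 0.457 = 2.613 km

2.61 km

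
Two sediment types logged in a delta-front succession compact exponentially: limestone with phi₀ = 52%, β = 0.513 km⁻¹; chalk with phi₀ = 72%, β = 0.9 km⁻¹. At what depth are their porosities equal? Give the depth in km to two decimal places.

Set phi₀ₐ e^(−βₐZ) = phi₀ᵦ e^(−βᵦZ) ⇒ ln(phi₀ₐ/phi₀ᵦ) = (βₐ − βᵦ)·Z
Z = ln(0.52/0.72) / (0.513 − 0.9) = -0.3254 / -0.387 = 0.841 km

0.84 km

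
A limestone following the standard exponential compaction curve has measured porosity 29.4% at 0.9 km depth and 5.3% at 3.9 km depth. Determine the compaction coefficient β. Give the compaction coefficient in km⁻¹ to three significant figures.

0.571 km⁻¹

Athy: φ(Z) = φ₀ e^(−βZ) ⇒ φ₁/φ₂ = e^{β(Z₂−Z₁)} ⇒ β = ln(φ₁/φ₂)/(Z₂−Z₁)
β = ln(0.294/0.053) / (3.9 − 0.9) = ln(5.547) / 3 = 1.7133 / 3 = 0.5711 km⁻¹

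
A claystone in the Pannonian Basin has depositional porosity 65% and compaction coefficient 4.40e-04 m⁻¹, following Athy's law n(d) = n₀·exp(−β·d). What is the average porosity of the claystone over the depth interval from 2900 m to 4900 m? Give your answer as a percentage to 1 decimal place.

Working in km (1 km = 1000 m; β in km⁻¹ = β in m⁻¹ × 1000):
⟨n⟩ = (1/(d₂−d₁)) ∫ n₀ e^(−βd) dd = n₀·(e^(−β·d₁) − e^(−β·d₂)) / (β·(d₂−d₁))
e^(−0.44×2.9) = 0.2792; e^(−0.44×4.9) = 0.1158
⟨n⟩ = 0.65 × (0.2792 − 0.1158) / (0.44 × 2) = 0.65 × 0.1856 = 0.1207

12.1%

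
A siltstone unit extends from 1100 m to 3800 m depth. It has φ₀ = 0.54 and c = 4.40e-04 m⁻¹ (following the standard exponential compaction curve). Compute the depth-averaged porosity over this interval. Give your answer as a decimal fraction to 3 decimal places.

0.195

Working in km (1 km = 1000 m; c in km⁻¹ = c in m⁻¹ × 1000):
⟨φ⟩ = (1/(z₂−z₁)) ∫ φ₀ e^(−cz) dz = φ₀·(e^(−c·z₁) − e^(−c·z₂)) / (c·(z₂−z₁))
e^(−0.44×1.1) = 0.6163; e^(−0.44×3.8) = 0.1879
⟨φ⟩ = 0.54 × (0.6163 − 0.1879) / (0.44 × 2.7) = 0.54 × 0.3606 = 0.1947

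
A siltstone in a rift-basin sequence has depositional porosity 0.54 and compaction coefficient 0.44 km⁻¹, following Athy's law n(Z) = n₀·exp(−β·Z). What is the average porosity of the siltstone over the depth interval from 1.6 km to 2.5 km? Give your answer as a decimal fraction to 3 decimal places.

⟨n⟩ = (1/(Z₂−Z₁)) ∫ n₀ e^(−βZ) dZ = n₀·(e^(−β·Z₁) − e^(−β·Z₂)) / (β·(Z₂−Z₁))
e^(−0.44×1.6) = 0.4946; e^(−0.44×2.5) = 0.3329
⟨n⟩ = 0.54 × (0.4946 − 0.3329) / (0.44 × 0.9) = 0.54 × 0.4084 = 0.2205

0.221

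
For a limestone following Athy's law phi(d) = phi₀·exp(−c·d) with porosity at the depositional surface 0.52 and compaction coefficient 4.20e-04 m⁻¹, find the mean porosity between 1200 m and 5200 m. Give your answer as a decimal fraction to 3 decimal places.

0.152

Working in km (1 km = 1000 m; c in km⁻¹ = c in m⁻¹ × 1000):
⟨phi⟩ = (1/(d₂−d₁)) ∫ phi₀ e^(−cd) dd = phi₀·(e^(−c·d₁) − e^(−c·d₂)) / (c·(d₂−d₁))
e^(−0.42×1.2) = 0.6041; e^(−0.42×5.2) = 0.1126
⟨phi⟩ = 0.52 × (0.6041 − 0.1126) / (0.42 × 4) = 0.52 × 0.2926 = 0.1521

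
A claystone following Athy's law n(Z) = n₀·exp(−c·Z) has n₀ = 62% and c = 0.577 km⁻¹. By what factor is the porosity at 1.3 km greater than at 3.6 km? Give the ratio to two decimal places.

n(Z₁)/n(Z₂) = e^(−c·Z₁)/e^(−c·Z₂) = e^{c(Z₂−Z₁)}
= exp(0.577 × 2.3) = exp(1.327) = 3.7701

3.77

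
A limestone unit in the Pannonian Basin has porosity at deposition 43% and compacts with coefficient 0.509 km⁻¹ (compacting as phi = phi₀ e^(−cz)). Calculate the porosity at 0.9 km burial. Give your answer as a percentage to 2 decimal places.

phi = phi₀·exp(−c·z) = 0.43 × exp(−0.509 × 0.9) = 0.43 × exp(−0.4581)
  = 0.43 × 0.6325 = 0.2720

27.20%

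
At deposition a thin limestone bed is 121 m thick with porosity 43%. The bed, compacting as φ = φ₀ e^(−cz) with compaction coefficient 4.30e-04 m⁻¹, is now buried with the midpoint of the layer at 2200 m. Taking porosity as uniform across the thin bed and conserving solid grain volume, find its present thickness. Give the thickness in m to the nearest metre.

Working in km (1 km = 1000 m; c in km⁻¹ = c in m⁻¹ × 1000):
Porosity at 2.2 km: φ = 0.43·exp(−0.43×2.2) = 0.1670
Solid-volume conservation: h(1−φ) = h₀(1−φ₀) ⇒ h = h₀·(1−φ₀)/(1−φ)
h = 0.121 × (1 − 0.43)/(1 − 0.1670) = 0.121 × 0.6842 = 0.0828 km

83 m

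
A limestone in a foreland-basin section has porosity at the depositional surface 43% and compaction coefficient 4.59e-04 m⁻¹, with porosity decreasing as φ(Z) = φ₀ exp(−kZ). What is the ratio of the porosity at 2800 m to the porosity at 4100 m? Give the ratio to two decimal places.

1.82

Working in km (1 km = 1000 m; k in km⁻¹ = k in m⁻¹ × 1000):
φ(Z₁)/φ(Z₂) = e^(−k·Z₁)/e^(−k·Z₂) = e^{k(Z₂−Z₁)}
= exp(0.459 × 1.3) = exp(0.5967) = 1.8161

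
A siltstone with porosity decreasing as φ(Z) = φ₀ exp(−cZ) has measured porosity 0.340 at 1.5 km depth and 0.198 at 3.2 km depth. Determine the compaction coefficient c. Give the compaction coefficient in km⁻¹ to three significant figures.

Athy: φ(Z) = φ₀ e^(−cZ) ⇒ φ₁/φ₂ = e^{c(Z₂−Z₁)} ⇒ c = ln(φ₁/φ₂)/(Z₂−Z₁)
c = ln(0.34/0.198) / (3.2 − 1.5) = ln(1.717) / 1.7 = 0.5407 / 1.7 = 0.318 km⁻¹

0.318 km⁻¹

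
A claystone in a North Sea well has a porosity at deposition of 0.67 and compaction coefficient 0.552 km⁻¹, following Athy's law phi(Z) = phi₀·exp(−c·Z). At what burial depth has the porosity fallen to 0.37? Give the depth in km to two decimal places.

Invert Athy's law: Z = ln(phi₀/phi) / c
Z = ln(0.67/0.37) / 0.552 = ln(1.811) / 0.552 = 0.5938 / 0.552 = 1.076 km

1.08 km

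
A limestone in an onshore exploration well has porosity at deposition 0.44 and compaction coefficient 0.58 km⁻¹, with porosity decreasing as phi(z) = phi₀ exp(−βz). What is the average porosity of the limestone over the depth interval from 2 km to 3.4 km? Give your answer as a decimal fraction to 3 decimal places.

⟨phi⟩ = (1/(z₂−z₁)) ∫ phi₀ e^(−βz) dz = phi₀·(e^(−β·z₁) − e^(−β·z₂)) / (β·(z₂−z₁))
e^(−0.58×2) = 0.3135; e^(−0.58×3.4) = 0.1392
⟨phi⟩ = 0.44 × (0.3135 − 0.1392) / (0.58 × 1.4) = 0.44 × 0.2147 = 0.0945

0.094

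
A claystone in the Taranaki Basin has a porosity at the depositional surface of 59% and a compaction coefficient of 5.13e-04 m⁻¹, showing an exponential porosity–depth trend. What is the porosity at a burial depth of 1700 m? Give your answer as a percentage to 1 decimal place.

24.7%

Working in km (1 km = 1000 m; k in km⁻¹ = k in m⁻¹ × 1000):
φ = φ₀·exp(−k·d) = 0.59 × exp(−0.513 × 1.7) = 0.59 × exp(−0.8721)
  = 0.59 × 0.4181 = 0.2467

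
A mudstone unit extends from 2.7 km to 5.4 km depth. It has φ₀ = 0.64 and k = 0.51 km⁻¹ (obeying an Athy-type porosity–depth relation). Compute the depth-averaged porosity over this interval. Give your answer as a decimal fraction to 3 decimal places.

⟨φ⟩ = (1/(Z₂−Z₁)) ∫ φ₀ e^(−kZ) dZ = φ₀·(e^(−k·Z₁) − e^(−k·Z₂)) / (k·(Z₂−Z₁))
e^(−0.51×2.7) = 0.2523; e^(−0.51×5.4) = 0.0637
⟨φ⟩ = 0.64 × (0.2523 − 0.0637) / (0.51 × 2.7) = 0.64 × 0.1370 = 0.0877

0.088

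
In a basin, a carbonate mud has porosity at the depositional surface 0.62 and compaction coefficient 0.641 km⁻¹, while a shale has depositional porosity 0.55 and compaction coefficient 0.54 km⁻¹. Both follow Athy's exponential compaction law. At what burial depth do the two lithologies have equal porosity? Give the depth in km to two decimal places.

1.19 km

Set φ₀ₐ e^(−kₐd) = φ₀ᵦ e^(−kᵦd) ⇒ ln(φ₀ₐ/φ₀ᵦ) = (kₐ − kᵦ)·d
d = ln(0.62/0.55) / (0.641 − 0.54) = 0.1198 / 0.101 = 1.186 km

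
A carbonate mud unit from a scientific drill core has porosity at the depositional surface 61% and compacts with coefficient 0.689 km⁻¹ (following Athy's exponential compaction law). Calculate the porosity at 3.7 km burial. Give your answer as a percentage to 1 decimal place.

4.8%

phi = phi₀·exp(−β·z) = 0.61 × exp(−0.689 × 3.7) = 0.61 × exp(−2.549)
  = 0.61 × 0.0781 = 0.0477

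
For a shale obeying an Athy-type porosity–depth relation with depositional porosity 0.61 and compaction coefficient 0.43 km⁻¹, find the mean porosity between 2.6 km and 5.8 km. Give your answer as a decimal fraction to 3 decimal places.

0.108

⟨φ⟩ = (1/(d₂−d₁)) ∫ φ₀ e^(−cd) dd = φ₀·(e^(−c·d₁) − e^(−c·d₂)) / (c·(d₂−d₁))
e^(−0.43×2.6) = 0.3269; e^(−0.43×5.8) = 0.0826
⟨φ⟩ = 0.61 × (0.3269 − 0.0826) / (0.43 × 3.2) = 0.61 × 0.1776 = 0.1083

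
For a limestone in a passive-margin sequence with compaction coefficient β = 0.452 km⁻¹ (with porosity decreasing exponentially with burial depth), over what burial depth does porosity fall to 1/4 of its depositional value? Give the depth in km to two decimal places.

3.07 km

φ/φ₀ = 1/4 ⇒ exp(−β·Z) = 1/4 ⇒ Z = ln(4) / β
Z = 1.3863 / 0.452 = 3.067 km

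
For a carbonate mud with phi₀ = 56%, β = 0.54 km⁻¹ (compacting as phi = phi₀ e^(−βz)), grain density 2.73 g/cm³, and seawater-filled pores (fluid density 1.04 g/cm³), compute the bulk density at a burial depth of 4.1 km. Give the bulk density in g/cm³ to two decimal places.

Porosity at depth: phi = 0.56·exp(−0.54×4.1) = 0.56×0.1093 = 0.0612
Bulk density: ρ_b = (1−phi)ρ_g + phi·ρ_f = 0.9388×2.73 + 0.0612×1.04
       = 2.563 + 0.064 = 2.627 g/cm³

2.63 g/cm³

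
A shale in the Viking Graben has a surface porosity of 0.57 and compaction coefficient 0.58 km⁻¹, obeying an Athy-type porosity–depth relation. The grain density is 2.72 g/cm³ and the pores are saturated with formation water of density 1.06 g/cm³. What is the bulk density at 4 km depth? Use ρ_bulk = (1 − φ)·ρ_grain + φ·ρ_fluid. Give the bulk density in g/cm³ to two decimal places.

2.63 g/cm³

Porosity at depth: n = 0.57·exp(−0.58×4) = 0.57×0.0983 = 0.0560
Bulk density: ρ_b = (1−n)ρ_g + n·ρ_f = 0.9440×2.72 + 0.0560×1.06
       = 2.568 + 0.059 = 2.627 g/cm³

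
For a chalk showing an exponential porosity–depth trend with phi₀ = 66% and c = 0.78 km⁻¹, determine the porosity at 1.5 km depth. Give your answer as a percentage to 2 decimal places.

20.48%

phi = phi₀·exp(−c·Z) = 0.66 × exp(−0.78 × 1.5) = 0.66 × exp(−1.17)
  = 0.66 × 0.3104 = 0.2048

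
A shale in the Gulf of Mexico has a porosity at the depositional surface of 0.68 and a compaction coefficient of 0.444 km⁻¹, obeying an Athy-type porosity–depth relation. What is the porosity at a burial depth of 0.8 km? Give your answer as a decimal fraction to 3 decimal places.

n = n₀·exp(−k·Z) = 0.68 × exp(−0.444 × 0.8) = 0.68 × exp(−0.3552)
  = 0.68 × 0.7010 = 0.4767

0.477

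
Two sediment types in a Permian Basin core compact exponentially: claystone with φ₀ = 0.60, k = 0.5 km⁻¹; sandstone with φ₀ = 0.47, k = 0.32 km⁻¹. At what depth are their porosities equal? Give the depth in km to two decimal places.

1.36 km

Set φ₀ₐ e^(−kₐd) = φ₀ᵦ e^(−kᵦd) ⇒ ln(φ₀ₐ/φ₀ᵦ) = (kₐ − kᵦ)·d
d = ln(0.6/0.47) / (0.5 − 0.32) = 0.2442 / 0.18 = 1.357 km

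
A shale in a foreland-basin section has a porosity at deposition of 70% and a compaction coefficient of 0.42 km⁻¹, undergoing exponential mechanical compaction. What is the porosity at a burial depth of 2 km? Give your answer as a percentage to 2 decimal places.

30.22%

φ = φ₀·exp(−β·Z) = 0.7 × exp(−0.42 × 2) = 0.7 × exp(−0.84)
  = 0.7 × 0.4317 = 0.3022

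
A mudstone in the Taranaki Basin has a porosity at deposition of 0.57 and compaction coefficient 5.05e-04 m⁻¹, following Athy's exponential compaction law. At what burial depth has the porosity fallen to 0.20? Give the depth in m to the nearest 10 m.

2070 m

Working in km (1 km = 1000 m; k in km⁻¹ = k in m⁻¹ × 1000):
Invert Athy's law: Z = ln(n₀/n) / k
Z = ln(0.57/0.2) / 0.505 = ln(2.85) / 0.505 = 1.0473 / 0.505 = 2.074 km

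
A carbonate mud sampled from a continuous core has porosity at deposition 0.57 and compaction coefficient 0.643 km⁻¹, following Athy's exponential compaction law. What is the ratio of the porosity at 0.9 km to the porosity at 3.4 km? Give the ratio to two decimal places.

4.99

n(z₁)/n(z₂) = e^(−k·z₁)/e^(−k·z₂) = e^{k(z₂−z₁)}
= exp(0.643 × 2.5) = exp(1.607) = 4.9903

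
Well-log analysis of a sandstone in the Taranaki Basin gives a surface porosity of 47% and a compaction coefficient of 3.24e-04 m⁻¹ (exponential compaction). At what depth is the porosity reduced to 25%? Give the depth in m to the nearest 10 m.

1950 m

Working in km (1 km = 1000 m; c in km⁻¹ = c in m⁻¹ × 1000):
Invert Athy's law: z = ln(φ₀/φ) / c
z = ln(0.47/0.25) / 0.324 = ln(1.88) / 0.324 = 0.6313 / 0.324 = 1.948 km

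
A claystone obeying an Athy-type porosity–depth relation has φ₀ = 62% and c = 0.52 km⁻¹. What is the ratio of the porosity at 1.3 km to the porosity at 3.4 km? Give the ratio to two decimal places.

φ(z₁)/φ(z₂) = e^(−c·z₁)/e^(−c·z₂) = e^{c(z₂−z₁)}
= exp(0.52 × 2.1) = exp(1.092) = 2.9802

2.98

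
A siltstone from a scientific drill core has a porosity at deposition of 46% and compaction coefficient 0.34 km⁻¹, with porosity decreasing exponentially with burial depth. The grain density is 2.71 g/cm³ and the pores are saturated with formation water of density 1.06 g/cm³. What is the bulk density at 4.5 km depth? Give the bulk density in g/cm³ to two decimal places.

2.55 g/cm³

Porosity at depth: φ = 0.46·exp(−0.34×4.5) = 0.46×0.2165 = 0.0996
Bulk density: ρ_b = (1−φ)ρ_g + φ·ρ_f = 0.9004×2.71 + 0.0996×1.06
       = 2.440 + 0.106 = 2.546 g/cm³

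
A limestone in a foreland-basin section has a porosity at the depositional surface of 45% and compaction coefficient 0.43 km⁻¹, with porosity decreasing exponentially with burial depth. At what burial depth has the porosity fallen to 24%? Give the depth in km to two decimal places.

Invert Athy's law: Z = ln(phi₀/phi) / c
Z = ln(0.45/0.24) / 0.43 = ln(1.875) / 0.43 = 0.6286 / 0.43 = 1.462 km

1.46 km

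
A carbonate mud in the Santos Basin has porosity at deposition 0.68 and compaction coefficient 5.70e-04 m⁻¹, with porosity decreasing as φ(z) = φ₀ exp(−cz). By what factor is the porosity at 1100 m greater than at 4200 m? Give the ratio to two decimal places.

5.85

Working in km (1 km = 1000 m; c in km⁻¹ = c in m⁻¹ × 1000):
φ(z₁)/φ(z₂) = e^(−c·z₁)/e^(−c·z₂) = e^{c(z₂−z₁)}
= exp(0.57 × 3.1) = exp(1.767) = 5.8533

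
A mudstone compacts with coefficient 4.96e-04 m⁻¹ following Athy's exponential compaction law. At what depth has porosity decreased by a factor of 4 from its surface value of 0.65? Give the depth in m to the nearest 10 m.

Working in km (1 km = 1000 m; c in km⁻¹ = c in m⁻¹ × 1000):
φ/φ₀ = 1/4 ⇒ exp(−c·Z) = 1/4 ⇒ Z = ln(4) / c
Z = 1.3863 / 0.496 = 2.795 km

2790 m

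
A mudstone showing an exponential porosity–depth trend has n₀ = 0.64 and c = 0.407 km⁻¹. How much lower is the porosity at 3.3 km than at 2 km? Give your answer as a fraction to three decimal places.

0.117

n(2) = 0.64·e^(−0.407×2) = 0.2836
n(3.3) = 0.64·e^(−0.407×3.3) = 0.1671
Δn = 0.2836 − 0.1671 = 0.1165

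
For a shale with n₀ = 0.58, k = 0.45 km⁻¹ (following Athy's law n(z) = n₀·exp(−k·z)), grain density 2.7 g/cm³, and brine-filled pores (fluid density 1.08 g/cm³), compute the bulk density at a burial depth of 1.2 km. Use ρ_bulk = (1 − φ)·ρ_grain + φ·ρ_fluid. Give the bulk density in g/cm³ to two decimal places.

2.15 g/cm³

Porosity at depth: n = 0.58·exp(−0.45×1.2) = 0.58×0.5827 = 0.3380
Bulk density: ρ_b = (1−n)ρ_g + n·ρ_f = 0.6620×2.7 + 0.3380×1.08
       = 1.787 + 0.365 = 2.152 g/cm³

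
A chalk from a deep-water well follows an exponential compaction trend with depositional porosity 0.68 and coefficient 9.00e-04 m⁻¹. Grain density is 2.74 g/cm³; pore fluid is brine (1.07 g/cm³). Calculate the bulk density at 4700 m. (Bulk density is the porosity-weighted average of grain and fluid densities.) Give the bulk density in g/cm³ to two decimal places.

2.72 g/cm³

Working in km (1 km = 1000 m; k in km⁻¹ = k in m⁻¹ × 1000):
Porosity at depth: phi = 0.68·exp(−0.9×4.7) = 0.68×0.0146 = 0.0099
Bulk density: ρ_b = (1−phi)ρ_g + phi·ρ_f = 0.9901×2.74 + 0.0099×1.07
       = 2.713 + 0.011 = 2.723 g/cm³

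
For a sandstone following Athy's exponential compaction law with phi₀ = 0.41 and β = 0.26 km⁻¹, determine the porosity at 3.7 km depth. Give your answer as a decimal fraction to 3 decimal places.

phi = phi₀·exp(−β·z) = 0.41 × exp(−0.26 × 3.7) = 0.41 × exp(−0.962)
  = 0.41 × 0.3821 = 0.1567

0.157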